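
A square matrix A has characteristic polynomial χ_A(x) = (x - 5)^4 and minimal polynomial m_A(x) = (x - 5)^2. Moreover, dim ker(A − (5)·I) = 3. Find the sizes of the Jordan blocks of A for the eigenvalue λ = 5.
Block sizes for λ = 5: [2, 1, 1]

Step 1 — from the characteristic polynomial, algebraic multiplicity of λ = 5 is 4. From dim ker(A − (5)·I) = 3, there are exactly 3 Jordan blocks for λ = 5.
Step 2 — from the minimal polynomial, the factor (x − 5)^2 tells us the largest block for λ = 5 has size 2.
Step 3 — with total size 4, 3 blocks, and largest block 2, the block sizes (in nonincreasing order) are [2, 1, 1].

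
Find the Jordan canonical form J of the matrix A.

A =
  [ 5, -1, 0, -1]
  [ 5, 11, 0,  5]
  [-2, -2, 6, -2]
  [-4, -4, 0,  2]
J_2(6) ⊕ J_1(6) ⊕ J_1(6)

The characteristic polynomial is
  det(x·I − A) = x^4 - 24*x^3 + 216*x^2 - 864*x + 1296 = (x - 6)^4

Eigenvalues and multiplicities (the geometric multiplicity of λ is n − rank(A − λI), which equals the number of Jordan blocks for λ):
  λ = 6: algebraic multiplicity = 4, geometric multiplicity = 3

Determining the block sizes for each eigenvalue:
  λ = 6: 3 blocks summing to 4 forces exactly one block of size 2 and the rest size 1 → block sizes [2, 1, 1]

Assembling the blocks gives a Jordan form
J =
  [6, 1, 0, 0]
  [0, 6, 0, 0]
  [0, 0, 6, 0]
  [0, 0, 0, 6]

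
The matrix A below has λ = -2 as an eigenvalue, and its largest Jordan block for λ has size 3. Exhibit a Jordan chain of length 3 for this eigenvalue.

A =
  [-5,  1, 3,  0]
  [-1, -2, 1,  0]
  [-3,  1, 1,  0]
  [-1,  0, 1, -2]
A Jordan chain for λ = -2 of length 3:
v_1 = (-1, 0, -1, 0)ᵀ
v_2 = (-3, -1, -3, -1)ᵀ
v_3 = (1, 0, 0, 0)ᵀ

Let N = A − (-2)·I. We want v_3 with N^3 v_3 = 0 but N^2 v_3 ≠ 0; then v_{j-1} := N · v_j for j = 3, …, 2.

Pick v_3 = (1, 0, 0, 0)ᵀ.
Then v_2 = N · v_3 = (-3, -1, -3, -1)ᵀ.
Then v_1 = N · v_2 = (-1, 0, -1, 0)ᵀ.

Sanity check: (A − (-2)·I) v_1 = (0, 0, 0, 0)ᵀ = 0. ✓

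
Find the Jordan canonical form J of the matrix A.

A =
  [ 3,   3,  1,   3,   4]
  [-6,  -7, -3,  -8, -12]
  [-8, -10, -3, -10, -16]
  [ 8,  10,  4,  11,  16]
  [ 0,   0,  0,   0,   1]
J_3(1) ⊕ J_1(1) ⊕ J_1(1)

The characteristic polynomial is
  det(x·I − A) = x^5 - 5*x^4 + 10*x^3 - 10*x^2 + 5*x - 1 = (x - 1)^5

Eigenvalues and multiplicities (the geometric multiplicity of λ is n − rank(A − λI), which equals the number of Jordan blocks for λ):
  λ = 1: algebraic multiplicity = 5, geometric multiplicity = 3

Determining the block sizes for each eigenvalue:
  λ = 1: with am = 5 and gm = 3, the partition is not yet determined (e.g. several partitions of 5 into 3 parts exist). Let N = A − (1)·I. Computing rank(N^1) = 2, rank(N^2) = 1, rank(N^3) = 0; the number of blocks of size ≥ j is rank(N^{j−1}) − rank(N^j), giving [3, 1, 1]. So we have 1 block(s) of size 3, 2 block(s) of size 1 → block sizes [3, 1, 1]

Assembling the blocks gives a Jordan form
J =
  [1, 1, 0, 0, 0]
  [0, 1, 1, 0, 0]
  [0, 0, 1, 0, 0]
  [0, 0, 0, 1, 0]
  [0, 0, 0, 0, 1]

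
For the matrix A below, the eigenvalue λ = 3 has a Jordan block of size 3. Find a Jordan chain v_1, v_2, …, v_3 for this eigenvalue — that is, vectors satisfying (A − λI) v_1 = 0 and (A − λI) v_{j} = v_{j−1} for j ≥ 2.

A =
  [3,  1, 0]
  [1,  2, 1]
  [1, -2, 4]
A Jordan chain for λ = 3 of length 3:
v_1 = (1, 0, -1)ᵀ
v_2 = (0, 1, 1)ᵀ
v_3 = (1, 0, 0)ᵀ

Let N = A − (3)·I. We want v_3 with N^3 v_3 = 0 but N^2 v_3 ≠ 0; then v_{j-1} := N · v_j for j = 3, …, 2.

Pick v_3 = (1, 0, 0)ᵀ.
Then v_2 = N · v_3 = (0, 1, 1)ᵀ.
Then v_1 = N · v_2 = (1, 0, -1)ᵀ.

Sanity check: (A − (3)·I) v_1 = (0, 0, 0)ᵀ = 0. ✓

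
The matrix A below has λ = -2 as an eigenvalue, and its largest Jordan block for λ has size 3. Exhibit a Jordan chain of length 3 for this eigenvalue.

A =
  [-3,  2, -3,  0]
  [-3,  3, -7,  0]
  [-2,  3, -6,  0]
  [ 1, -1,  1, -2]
A Jordan chain for λ = -2 of length 3:
v_1 = (1, 2, 1, 0)ᵀ
v_2 = (-1, -3, -2, 1)ᵀ
v_3 = (1, 0, 0, 0)ᵀ

Let N = A − (-2)·I. We want v_3 with N^3 v_3 = 0 but N^2 v_3 ≠ 0; then v_{j-1} := N · v_j for j = 3, …, 2.

Pick v_3 = (1, 0, 0, 0)ᵀ.
Then v_2 = N · v_3 = (-1, -3, -2, 1)ᵀ.
Then v_1 = N · v_2 = (1, 2, 1, 0)ᵀ.

Sanity check: (A − (-2)·I) v_1 = (0, 0, 0, 0)ᵀ = 0. ✓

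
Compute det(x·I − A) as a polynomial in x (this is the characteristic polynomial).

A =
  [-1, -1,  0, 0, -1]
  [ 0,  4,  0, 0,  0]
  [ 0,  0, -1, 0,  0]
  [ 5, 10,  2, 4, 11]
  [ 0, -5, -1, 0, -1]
x^5 - 5*x^4 - 5*x^3 + 25*x^2 + 40*x + 16

Expanding det(x·I − A) (e.g. by cofactor expansion or by noting that A is similar to its Jordan form J, which has the same characteristic polynomial as A) gives
  χ_A(x) = x^5 - 5*x^4 - 5*x^3 + 25*x^2 + 40*x + 16
which factors as (x - 4)^2*(x + 1)^3. The eigenvalues (with algebraic multiplicities) are λ = -1 with multiplicity 3, λ = 4 with multiplicity 2.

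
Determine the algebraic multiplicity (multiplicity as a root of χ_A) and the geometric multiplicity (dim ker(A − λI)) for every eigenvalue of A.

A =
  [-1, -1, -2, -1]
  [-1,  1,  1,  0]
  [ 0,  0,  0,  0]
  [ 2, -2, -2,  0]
λ = 0: alg = 4, geom = 2

Step 1 — factor the characteristic polynomial to read off the algebraic multiplicities:
  χ_A(x) = x^4

Step 2 — compute geometric multiplicities via the rank-nullity identity g(λ) = n − rank(A − λI):
  rank(A − (0)·I) = 2, so dim ker(A − (0)·I) = n − 2 = 2

Summary:
  λ = 0: algebraic multiplicity = 4, geometric multiplicity = 2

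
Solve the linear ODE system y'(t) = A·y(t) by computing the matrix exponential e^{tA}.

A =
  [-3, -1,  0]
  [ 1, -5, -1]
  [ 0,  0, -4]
e^{tA} =
  [t*exp(-4*t) + exp(-4*t), -t*exp(-4*t), t^2*exp(-4*t)/2]
  [t*exp(-4*t), -t*exp(-4*t) + exp(-4*t), t^2*exp(-4*t)/2 - t*exp(-4*t)]
  [0, 0, exp(-4*t)]

Strategy: write A = P · J · P⁻¹ where J is a Jordan canonical form, so e^{tA} = P · e^{tJ} · P⁻¹, and e^{tJ} can be computed block-by-block.

A has Jordan form
J =
  [-4,  1,  0]
  [ 0, -4,  1]
  [ 0,  0, -4]
(up to reordering of blocks).

Per-block formulas:
  For a 3×3 Jordan block J_3(-4): exp(t · J_3(-4)) = e^(-4t)·(I + t·N + (t^2/2)·N^2), where N is the 3×3 nilpotent shift.

After assembling e^{tJ} and conjugating by P, we get:

e^{tA} =
  [t*exp(-4*t) + exp(-4*t), -t*exp(-4*t), t^2*exp(-4*t)/2]
  [t*exp(-4*t), -t*exp(-4*t) + exp(-4*t), t^2*exp(-4*t)/2 - t*exp(-4*t)]
  [0, 0, exp(-4*t)]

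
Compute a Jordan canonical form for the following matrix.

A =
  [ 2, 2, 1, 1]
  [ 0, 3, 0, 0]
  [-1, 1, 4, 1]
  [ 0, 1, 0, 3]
J_2(3) ⊕ J_2(3)

The characteristic polynomial is
  det(x·I − A) = x^4 - 12*x^3 + 54*x^2 - 108*x + 81 = (x - 3)^4

Eigenvalues and multiplicities (the geometric multiplicity of λ is n − rank(A − λI), which equals the number of Jordan blocks for λ):
  λ = 3: algebraic multiplicity = 4, geometric multiplicity = 2

Determining the block sizes for each eigenvalue:
  λ = 3: with am = 4 and gm = 2, the partition is not yet determined (e.g. several partitions of 4 into 2 parts exist). Let N = A − (3)·I. Computing rank(N^1) = 2, rank(N^2) = 0; the number of blocks of size ≥ j is rank(N^{j−1}) − rank(N^j), giving [2, 2]. So we have 2 block(s) of size 2 → block sizes [2, 2]

Assembling the blocks gives a Jordan form
J =
  [3, 1, 0, 0]
  [0, 3, 0, 0]
  [0, 0, 3, 1]
  [0, 0, 0, 3]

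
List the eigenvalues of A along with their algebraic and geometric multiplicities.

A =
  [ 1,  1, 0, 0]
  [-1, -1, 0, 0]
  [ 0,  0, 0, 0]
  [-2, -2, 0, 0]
λ = 0: alg = 4, geom = 3

Step 1 — factor the characteristic polynomial to read off the algebraic multiplicities:
  χ_A(x) = x^4

Step 2 — compute geometric multiplicities via the rank-nullity identity g(λ) = n − rank(A − λI):
  rank(A − (0)·I) = 1, so dim ker(A − (0)·I) = n − 1 = 3

Summary:
  λ = 0: algebraic multiplicity = 4, geometric multiplicity = 3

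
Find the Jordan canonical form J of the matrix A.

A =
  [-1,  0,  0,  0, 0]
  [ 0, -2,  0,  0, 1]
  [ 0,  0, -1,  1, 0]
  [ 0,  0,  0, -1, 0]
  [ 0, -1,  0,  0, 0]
J_2(-1) ⊕ J_2(-1) ⊕ J_1(-1)

The characteristic polynomial is
  det(x·I − A) = x^5 + 5*x^4 + 10*x^3 + 10*x^2 + 5*x + 1 = (x + 1)^5

Eigenvalues and multiplicities (the geometric multiplicity of λ is n − rank(A − λI), which equals the number of Jordan blocks for λ):
  λ = -1: algebraic multiplicity = 5, geometric multiplicity = 3

Determining the block sizes for each eigenvalue:
  λ = -1: with am = 5 and gm = 3, the partition is not yet determined (e.g. several partitions of 5 into 3 parts exist). Let N = A − (-1)·I. Computing rank(N^1) = 2, rank(N^2) = 0; the number of blocks of size ≥ j is rank(N^{j−1}) − rank(N^j), giving [3, 2]. So we have 2 block(s) of size 2, 1 block(s) of size 1 → block sizes [2, 2, 1]

Assembling the blocks gives a Jordan form
J =
  [-1,  1,  0,  0,  0]
  [ 0, -1,  0,  0,  0]
  [ 0,  0, -1,  1,  0]
  [ 0,  0,  0, -1,  0]
  [ 0,  0,  0,  0, -1]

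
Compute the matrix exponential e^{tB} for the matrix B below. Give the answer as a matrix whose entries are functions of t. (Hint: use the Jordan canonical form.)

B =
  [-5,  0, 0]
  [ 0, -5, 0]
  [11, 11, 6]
e^{tB} =
  [exp(-5*t), 0, 0]
  [0, exp(-5*t), 0]
  [exp(6*t) - exp(-5*t), exp(6*t) - exp(-5*t), exp(6*t)]

Strategy: write B = P · J · P⁻¹ where J is a Jordan canonical form, so e^{tB} = P · e^{tJ} · P⁻¹, and e^{tJ} can be computed block-by-block.

B has Jordan form
J =
  [-5,  0, 0]
  [ 0, -5, 0]
  [ 0,  0, 6]
(up to reordering of blocks).

Per-block formulas:
  For a 1×1 block at λ = -5: exp(t · [-5]) = [e^(-5t)].
  For a 1×1 block at λ = 6: exp(t · [6]) = [e^(6t)].

After assembling e^{tJ} and conjugating by P, we get:

e^{tB} =
  [exp(-5*t), 0, 0]
  [0, exp(-5*t), 0]
  [exp(6*t) - exp(-5*t), exp(6*t) - exp(-5*t), exp(6*t)]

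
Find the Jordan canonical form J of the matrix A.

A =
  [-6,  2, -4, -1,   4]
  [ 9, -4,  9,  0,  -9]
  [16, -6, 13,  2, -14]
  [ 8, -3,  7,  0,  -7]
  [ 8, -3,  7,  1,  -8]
J_3(-1) ⊕ J_1(-1) ⊕ J_1(-1)

The characteristic polynomial is
  det(x·I − A) = x^5 + 5*x^4 + 10*x^3 + 10*x^2 + 5*x + 1 = (x + 1)^5

Eigenvalues and multiplicities (the geometric multiplicity of λ is n − rank(A − λI), which equals the number of Jordan blocks for λ):
  λ = -1: algebraic multiplicity = 5, geometric multiplicity = 3

Determining the block sizes for each eigenvalue:
  λ = -1: with am = 5 and gm = 3, the partition is not yet determined (e.g. several partitions of 5 into 3 parts exist). Let N = A − (-1)·I. Computing rank(N^1) = 2, rank(N^2) = 1, rank(N^3) = 0; the number of blocks of size ≥ j is rank(N^{j−1}) − rank(N^j), giving [3, 1, 1]. So we have 1 block(s) of size 3, 2 block(s) of size 1 → block sizes [3, 1, 1]

Assembling the blocks gives a Jordan form
J =
  [-1,  1,  0,  0,  0]
  [ 0, -1,  1,  0,  0]
  [ 0,  0, -1,  0,  0]
  [ 0,  0,  0, -1,  0]
  [ 0,  0,  0,  0, -1]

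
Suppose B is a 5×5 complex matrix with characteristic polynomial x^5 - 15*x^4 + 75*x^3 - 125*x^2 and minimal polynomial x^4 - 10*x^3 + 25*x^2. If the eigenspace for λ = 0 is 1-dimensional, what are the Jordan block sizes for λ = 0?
Block sizes for λ = 0: [2]

Step 1 — from the characteristic polynomial, algebraic multiplicity of λ = 0 is 2. From dim ker(B − (0)·I) = 1, there are exactly 1 Jordan blocks for λ = 0.
Step 2 — from the minimal polynomial, the factor (x − 0)^2 tells us the largest block for λ = 0 has size 2.
Step 3 — with total size 2, 1 blocks, and largest block 2, the block sizes (in nonincreasing order) are [2].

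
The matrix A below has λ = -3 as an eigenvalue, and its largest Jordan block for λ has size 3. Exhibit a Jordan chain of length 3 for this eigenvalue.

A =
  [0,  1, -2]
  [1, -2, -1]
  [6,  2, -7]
A Jordan chain for λ = -3 of length 3:
v_1 = (-2, -2, -4)ᵀ
v_2 = (3, 1, 6)ᵀ
v_3 = (1, 0, 0)ᵀ

Let N = A − (-3)·I. We want v_3 with N^3 v_3 = 0 but N^2 v_3 ≠ 0; then v_{j-1} := N · v_j for j = 3, …, 2.

Pick v_3 = (1, 0, 0)ᵀ.
Then v_2 = N · v_3 = (3, 1, 6)ᵀ.
Then v_1 = N · v_2 = (-2, -2, -4)ᵀ.

Sanity check: (A − (-3)·I) v_1 = (0, 0, 0)ᵀ = 0. ✓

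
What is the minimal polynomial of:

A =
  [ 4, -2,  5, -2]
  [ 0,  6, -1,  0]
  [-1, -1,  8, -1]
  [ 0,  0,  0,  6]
x^3 - 18*x^2 + 108*x - 216

The characteristic polynomial is χ_A(x) = (x - 6)^4, so the eigenvalues are known. The minimal polynomial is
  m_A(x) = Π_λ (x − λ)^{k_λ}
where k_λ is the size of the *largest* Jordan block for λ (equivalently, the smallest k with (A − λI)^k v = 0 for every generalised eigenvector v of λ).

  λ = 6: largest Jordan block has size 3, contributing (x − 6)^3

So m_A(x) = (x - 6)^3 = x^3 - 18*x^2 + 108*x - 216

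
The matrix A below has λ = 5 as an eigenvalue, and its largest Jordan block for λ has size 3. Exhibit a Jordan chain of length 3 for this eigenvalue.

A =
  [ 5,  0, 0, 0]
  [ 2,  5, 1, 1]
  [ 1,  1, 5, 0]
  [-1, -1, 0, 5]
A Jordan chain for λ = 5 of length 3:
v_1 = (0, 0, 2, -2)ᵀ
v_2 = (0, 2, 1, -1)ᵀ
v_3 = (1, 0, 0, 0)ᵀ

Let N = A − (5)·I. We want v_3 with N^3 v_3 = 0 but N^2 v_3 ≠ 0; then v_{j-1} := N · v_j for j = 3, …, 2.

Pick v_3 = (1, 0, 0, 0)ᵀ.
Then v_2 = N · v_3 = (0, 2, 1, -1)ᵀ.
Then v_1 = N · v_2 = (0, 0, 2, -2)ᵀ.

Sanity check: (A − (5)·I) v_1 = (0, 0, 0, 0)ᵀ = 0. ✓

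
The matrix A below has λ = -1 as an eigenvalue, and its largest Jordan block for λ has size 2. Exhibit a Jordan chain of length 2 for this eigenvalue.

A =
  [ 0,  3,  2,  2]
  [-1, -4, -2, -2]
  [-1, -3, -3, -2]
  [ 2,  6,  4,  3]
A Jordan chain for λ = -1 of length 2:
v_1 = (1, -1, -1, 2)ᵀ
v_2 = (1, 0, 0, 0)ᵀ

Let N = A − (-1)·I. We want v_2 with N^2 v_2 = 0 but N^1 v_2 ≠ 0; then v_{j-1} := N · v_j for j = 2, …, 2.

Pick v_2 = (1, 0, 0, 0)ᵀ.
Then v_1 = N · v_2 = (1, -1, -1, 2)ᵀ.

Sanity check: (A − (-1)·I) v_1 = (0, 0, 0, 0)ᵀ = 0. ✓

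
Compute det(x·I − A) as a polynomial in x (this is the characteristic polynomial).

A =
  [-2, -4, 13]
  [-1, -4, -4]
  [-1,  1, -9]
x^3 + 15*x^2 + 75*x + 125

Expanding det(x·I − A) (e.g. by cofactor expansion or by noting that A is similar to its Jordan form J, which has the same characteristic polynomial as A) gives
  χ_A(x) = x^3 + 15*x^2 + 75*x + 125
which factors as (x + 5)^3. The eigenvalues (with algebraic multiplicities) are λ = -5 with multiplicity 3.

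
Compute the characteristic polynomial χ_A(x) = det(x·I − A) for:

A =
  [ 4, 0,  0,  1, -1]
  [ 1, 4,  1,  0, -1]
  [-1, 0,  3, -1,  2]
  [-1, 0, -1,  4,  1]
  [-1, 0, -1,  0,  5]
x^5 - 20*x^4 + 160*x^3 - 640*x^2 + 1280*x - 1024

Expanding det(x·I − A) (e.g. by cofactor expansion or by noting that A is similar to its Jordan form J, which has the same characteristic polynomial as A) gives
  χ_A(x) = x^5 - 20*x^4 + 160*x^3 - 640*x^2 + 1280*x - 1024
which factors as (x - 4)^5. The eigenvalues (with algebraic multiplicities) are λ = 4 with multiplicity 5.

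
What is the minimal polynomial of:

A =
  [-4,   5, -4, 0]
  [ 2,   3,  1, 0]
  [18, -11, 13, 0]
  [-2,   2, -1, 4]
x^3 - 12*x^2 + 48*x - 64

The characteristic polynomial is χ_A(x) = (x - 4)^4, so the eigenvalues are known. The minimal polynomial is
  m_A(x) = Π_λ (x − λ)^{k_λ}
where k_λ is the size of the *largest* Jordan block for λ (equivalently, the smallest k with (A − λI)^k v = 0 for every generalised eigenvector v of λ).

  λ = 4: largest Jordan block has size 3, contributing (x − 4)^3

So m_A(x) = (x - 4)^3 = x^3 - 12*x^2 + 48*x - 64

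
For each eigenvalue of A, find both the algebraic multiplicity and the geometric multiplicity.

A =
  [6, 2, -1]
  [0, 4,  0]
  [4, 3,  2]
λ = 4: alg = 3, geom = 1

Step 1 — factor the characteristic polynomial to read off the algebraic multiplicities:
  χ_A(x) = (x - 4)^3

Step 2 — compute geometric multiplicities via the rank-nullity identity g(λ) = n − rank(A − λI):
  rank(A − (4)·I) = 2, so dim ker(A − (4)·I) = n − 2 = 1

Summary:
  λ = 4: algebraic multiplicity = 3, geometric multiplicity = 1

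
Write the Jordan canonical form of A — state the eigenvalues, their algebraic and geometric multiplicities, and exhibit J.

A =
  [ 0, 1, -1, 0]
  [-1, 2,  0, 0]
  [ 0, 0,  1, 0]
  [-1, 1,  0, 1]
J_3(1) ⊕ J_1(1)

The characteristic polynomial is
  det(x·I − A) = x^4 - 4*x^3 + 6*x^2 - 4*x + 1 = (x - 1)^4

Eigenvalues and multiplicities (the geometric multiplicity of λ is n − rank(A − λI), which equals the number of Jordan blocks for λ):
  λ = 1: algebraic multiplicity = 4, geometric multiplicity = 2

Determining the block sizes for each eigenvalue:
  λ = 1: with am = 4 and gm = 2, the partition is not yet determined (e.g. several partitions of 4 into 2 parts exist). Let N = A − (1)·I. Computing rank(N^1) = 2, rank(N^2) = 1, rank(N^3) = 0; the number of blocks of size ≥ j is rank(N^{j−1}) − rank(N^j), giving [2, 1, 1]. So we have 1 block(s) of size 3, 1 block(s) of size 1 → block sizes [3, 1]

Assembling the blocks gives a Jordan form
J =
  [1, 1, 0, 0]
  [0, 1, 1, 0]
  [0, 0, 1, 0]
  [0, 0, 0, 1]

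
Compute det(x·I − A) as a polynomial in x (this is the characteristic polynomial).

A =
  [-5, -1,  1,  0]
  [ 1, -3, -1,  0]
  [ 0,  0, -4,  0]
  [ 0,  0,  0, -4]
x^4 + 16*x^3 + 96*x^2 + 256*x + 256

Expanding det(x·I − A) (e.g. by cofactor expansion or by noting that A is similar to its Jordan form J, which has the same characteristic polynomial as A) gives
  χ_A(x) = x^4 + 16*x^3 + 96*x^2 + 256*x + 256
which factors as (x + 4)^4. The eigenvalues (with algebraic multiplicities) are λ = -4 with multiplicity 4.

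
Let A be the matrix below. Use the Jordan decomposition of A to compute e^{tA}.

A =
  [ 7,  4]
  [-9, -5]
e^{tA} =
  [6*t*exp(t) + exp(t), 4*t*exp(t)]
  [-9*t*exp(t), -6*t*exp(t) + exp(t)]

Strategy: write A = P · J · P⁻¹ where J is a Jordan canonical form, so e^{tA} = P · e^{tJ} · P⁻¹, and e^{tJ} can be computed block-by-block.

A has Jordan form
J =
  [1, 1]
  [0, 1]
(up to reordering of blocks).

Per-block formulas:
  For a 2×2 Jordan block J_2(1): exp(t · J_2(1)) = e^(1t)·(I + t·N), where N is the 2×2 nilpotent shift.

After assembling e^{tJ} and conjugating by P, we get:

e^{tA} =
  [6*t*exp(t) + exp(t), 4*t*exp(t)]
  [-9*t*exp(t), -6*t*exp(t) + exp(t)]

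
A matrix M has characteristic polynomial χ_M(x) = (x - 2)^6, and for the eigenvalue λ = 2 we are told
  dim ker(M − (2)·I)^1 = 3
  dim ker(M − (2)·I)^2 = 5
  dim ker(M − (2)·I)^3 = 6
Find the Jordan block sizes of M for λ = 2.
Block sizes for λ = 2: [3, 2, 1]

From the dimensions of kernels of powers, the number of Jordan blocks of size at least j is d_j − d_{j−1} where d_j = dim ker(N^j) (with d_0 = 0). Computing the differences gives [3, 2, 1].
The number of blocks of size exactly k is (#blocks of size ≥ k) − (#blocks of size ≥ k + 1), so the partition is: 1 block(s) of size 1, 1 block(s) of size 2, 1 block(s) of size 3.
In nonincreasing order the block sizes are [3, 2, 1].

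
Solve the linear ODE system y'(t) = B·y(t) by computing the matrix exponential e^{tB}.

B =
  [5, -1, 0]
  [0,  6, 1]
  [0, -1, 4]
e^{tB} =
  [exp(5*t), -t^2*exp(5*t)/2 - t*exp(5*t), -t^2*exp(5*t)/2]
  [0, t*exp(5*t) + exp(5*t), t*exp(5*t)]
  [0, -t*exp(5*t), -t*exp(5*t) + exp(5*t)]

Strategy: write B = P · J · P⁻¹ where J is a Jordan canonical form, so e^{tB} = P · e^{tJ} · P⁻¹, and e^{tJ} can be computed block-by-block.

B has Jordan form
J =
  [5, 1, 0]
  [0, 5, 1]
  [0, 0, 5]
(up to reordering of blocks).

Per-block formulas:
  For a 3×3 Jordan block J_3(5): exp(t · J_3(5)) = e^(5t)·(I + t·N + (t^2/2)·N^2), where N is the 3×3 nilpotent shift.

After assembling e^{tJ} and conjugating by P, we get:

e^{tB} =
  [exp(5*t), -t^2*exp(5*t)/2 - t*exp(5*t), -t^2*exp(5*t)/2]
  [0, t*exp(5*t) + exp(5*t), t*exp(5*t)]
  [0, -t*exp(5*t), -t*exp(5*t) + exp(5*t)]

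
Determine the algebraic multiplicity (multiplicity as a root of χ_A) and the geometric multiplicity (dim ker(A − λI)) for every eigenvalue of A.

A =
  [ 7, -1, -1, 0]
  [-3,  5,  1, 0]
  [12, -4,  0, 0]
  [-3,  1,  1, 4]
λ = 4: alg = 4, geom = 3

Step 1 — factor the characteristic polynomial to read off the algebraic multiplicities:
  χ_A(x) = (x - 4)^4

Step 2 — compute geometric multiplicities via the rank-nullity identity g(λ) = n − rank(A − λI):
  rank(A − (4)·I) = 1, so dim ker(A − (4)·I) = n − 1 = 3

Summary:
  λ = 4: algebraic multiplicity = 4, geometric multiplicity = 3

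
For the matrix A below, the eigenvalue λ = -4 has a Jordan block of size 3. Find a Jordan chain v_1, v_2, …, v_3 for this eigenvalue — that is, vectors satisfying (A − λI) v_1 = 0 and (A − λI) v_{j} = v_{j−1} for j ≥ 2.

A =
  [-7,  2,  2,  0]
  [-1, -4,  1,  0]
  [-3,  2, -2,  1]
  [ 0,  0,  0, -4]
A Jordan chain for λ = -4 of length 3:
v_1 = (2, 1, 2, 0)ᵀ
v_2 = (0, 0, 1, 0)ᵀ
v_3 = (0, 0, 0, 1)ᵀ

Let N = A − (-4)·I. We want v_3 with N^3 v_3 = 0 but N^2 v_3 ≠ 0; then v_{j-1} := N · v_j for j = 3, …, 2.

Pick v_3 = (0, 0, 0, 1)ᵀ.
Then v_2 = N · v_3 = (0, 0, 1, 0)ᵀ.
Then v_1 = N · v_2 = (2, 1, 2, 0)ᵀ.

Sanity check: (A − (-4)·I) v_1 = (0, 0, 0, 0)ᵀ = 0. ✓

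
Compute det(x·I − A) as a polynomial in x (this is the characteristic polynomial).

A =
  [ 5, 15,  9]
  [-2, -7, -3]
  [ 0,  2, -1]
x^3 + 3*x^2 + 3*x + 1

Expanding det(x·I − A) (e.g. by cofactor expansion or by noting that A is similar to its Jordan form J, which has the same characteristic polynomial as A) gives
  χ_A(x) = x^3 + 3*x^2 + 3*x + 1
which factors as (x + 1)^3. The eigenvalues (with algebraic multiplicities) are λ = -1 with multiplicity 3.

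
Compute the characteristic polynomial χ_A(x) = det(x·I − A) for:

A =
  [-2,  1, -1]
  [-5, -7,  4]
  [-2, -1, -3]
x^3 + 12*x^2 + 48*x + 64

Expanding det(x·I − A) (e.g. by cofactor expansion or by noting that A is similar to its Jordan form J, which has the same characteristic polynomial as A) gives
  χ_A(x) = x^3 + 12*x^2 + 48*x + 64
which factors as (x + 4)^3. The eigenvalues (with algebraic multiplicities) are λ = -4 with multiplicity 3.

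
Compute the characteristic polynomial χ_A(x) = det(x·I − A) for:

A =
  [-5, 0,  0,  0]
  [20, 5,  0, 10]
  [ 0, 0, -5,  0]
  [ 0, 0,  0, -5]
x^4 + 10*x^3 - 250*x - 625

Expanding det(x·I − A) (e.g. by cofactor expansion or by noting that A is similar to its Jordan form J, which has the same characteristic polynomial as A) gives
  χ_A(x) = x^4 + 10*x^3 - 250*x - 625
which factors as (x - 5)*(x + 5)^3. The eigenvalues (with algebraic multiplicities) are λ = -5 with multiplicity 3, λ = 5 with multiplicity 1.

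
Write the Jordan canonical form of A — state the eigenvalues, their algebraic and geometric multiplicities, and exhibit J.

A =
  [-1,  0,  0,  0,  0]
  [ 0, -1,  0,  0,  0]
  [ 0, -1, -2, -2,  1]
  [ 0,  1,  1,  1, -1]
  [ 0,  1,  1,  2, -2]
J_2(-1) ⊕ J_1(-1) ⊕ J_1(-1) ⊕ J_1(-1)

The characteristic polynomial is
  det(x·I − A) = x^5 + 5*x^4 + 10*x^3 + 10*x^2 + 5*x + 1 = (x + 1)^5

Eigenvalues and multiplicities (the geometric multiplicity of λ is n − rank(A − λI), which equals the number of Jordan blocks for λ):
  λ = -1: algebraic multiplicity = 5, geometric multiplicity = 4

Determining the block sizes for each eigenvalue:
  λ = -1: 4 blocks summing to 5 forces exactly one block of size 2 and the rest size 1 → block sizes [2, 1, 1, 1]

Assembling the blocks gives a Jordan form
J =
  [-1,  1,  0,  0,  0]
  [ 0, -1,  0,  0,  0]
  [ 0,  0, -1,  0,  0]
  [ 0,  0,  0, -1,  0]
  [ 0,  0,  0,  0, -1]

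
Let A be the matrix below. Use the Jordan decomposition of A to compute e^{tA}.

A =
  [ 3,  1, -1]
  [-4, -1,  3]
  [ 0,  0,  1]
e^{tA} =
  [2*t*exp(t) + exp(t), t*exp(t), t^2*exp(t)/2 - t*exp(t)]
  [-4*t*exp(t), -2*t*exp(t) + exp(t), -t^2*exp(t) + 3*t*exp(t)]
  [0, 0, exp(t)]

Strategy: write A = P · J · P⁻¹ where J is a Jordan canonical form, so e^{tA} = P · e^{tJ} · P⁻¹, and e^{tJ} can be computed block-by-block.

A has Jordan form
J =
  [1, 1, 0]
  [0, 1, 1]
  [0, 0, 1]
(up to reordering of blocks).

Per-block formulas:
  For a 3×3 Jordan block J_3(1): exp(t · J_3(1)) = e^(1t)·(I + t·N + (t^2/2)·N^2), where N is the 3×3 nilpotent shift.

After assembling e^{tJ} and conjugating by P, we get:

e^{tA} =
  [2*t*exp(t) + exp(t), t*exp(t), t^2*exp(t)/2 - t*exp(t)]
  [-4*t*exp(t), -2*t*exp(t) + exp(t), -t^2*exp(t) + 3*t*exp(t)]
  [0, 0, exp(t)]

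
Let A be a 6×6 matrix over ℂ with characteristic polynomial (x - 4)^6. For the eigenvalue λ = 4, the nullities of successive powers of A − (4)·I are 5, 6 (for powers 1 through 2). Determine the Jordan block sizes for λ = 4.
Block sizes for λ = 4: [2, 1, 1, 1, 1]

From the dimensions of kernels of powers, the number of Jordan blocks of size at least j is d_j − d_{j−1} where d_j = dim ker(N^j) (with d_0 = 0). Computing the differences gives [5, 1].
The number of blocks of size exactly k is (#blocks of size ≥ k) − (#blocks of size ≥ k + 1), so the partition is: 4 block(s) of size 1, 1 block(s) of size 2.
In nonincreasing order the block sizes are [2, 1, 1, 1, 1].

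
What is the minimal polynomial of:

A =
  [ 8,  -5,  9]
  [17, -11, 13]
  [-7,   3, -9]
x^3 + 12*x^2 + 48*x + 64

The characteristic polynomial is χ_A(x) = (x + 4)^3, so the eigenvalues are known. The minimal polynomial is
  m_A(x) = Π_λ (x − λ)^{k_λ}
where k_λ is the size of the *largest* Jordan block for λ (equivalently, the smallest k with (A − λI)^k v = 0 for every generalised eigenvector v of λ).

  λ = -4: largest Jordan block has size 3, contributing (x + 4)^3

So m_A(x) = (x + 4)^3 = x^3 + 12*x^2 + 48*x + 64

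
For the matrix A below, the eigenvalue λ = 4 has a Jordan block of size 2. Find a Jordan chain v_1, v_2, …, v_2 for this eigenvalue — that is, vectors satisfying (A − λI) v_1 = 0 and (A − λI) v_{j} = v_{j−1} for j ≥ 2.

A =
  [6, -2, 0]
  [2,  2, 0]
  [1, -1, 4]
A Jordan chain for λ = 4 of length 2:
v_1 = (2, 2, 1)ᵀ
v_2 = (1, 0, 0)ᵀ

Let N = A − (4)·I. We want v_2 with N^2 v_2 = 0 but N^1 v_2 ≠ 0; then v_{j-1} := N · v_j for j = 2, …, 2.

Pick v_2 = (1, 0, 0)ᵀ.
Then v_1 = N · v_2 = (2, 2, 1)ᵀ.

Sanity check: (A − (4)·I) v_1 = (0, 0, 0)ᵀ = 0. ✓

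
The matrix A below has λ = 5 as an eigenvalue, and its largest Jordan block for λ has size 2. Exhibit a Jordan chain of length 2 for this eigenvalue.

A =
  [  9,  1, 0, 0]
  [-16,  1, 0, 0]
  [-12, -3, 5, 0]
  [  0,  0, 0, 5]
A Jordan chain for λ = 5 of length 2:
v_1 = (4, -16, -12, 0)ᵀ
v_2 = (1, 0, 0, 0)ᵀ

Let N = A − (5)·I. We want v_2 with N^2 v_2 = 0 but N^1 v_2 ≠ 0; then v_{j-1} := N · v_j for j = 2, …, 2.

Pick v_2 = (1, 0, 0, 0)ᵀ.
Then v_1 = N · v_2 = (4, -16, -12, 0)ᵀ.

Sanity check: (A − (5)·I) v_1 = (0, 0, 0, 0)ᵀ = 0. ✓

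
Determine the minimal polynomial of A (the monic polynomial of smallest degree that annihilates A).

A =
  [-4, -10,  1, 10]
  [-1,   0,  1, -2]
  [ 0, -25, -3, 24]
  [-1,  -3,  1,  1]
x^4 + 6*x^3 - 54*x - 81

The characteristic polynomial is χ_A(x) = (x - 3)*(x + 3)^3, so the eigenvalues are known. The minimal polynomial is
  m_A(x) = Π_λ (x − λ)^{k_λ}
where k_λ is the size of the *largest* Jordan block for λ (equivalently, the smallest k with (A − λI)^k v = 0 for every generalised eigenvector v of λ).

  λ = -3: largest Jordan block has size 3, contributing (x + 3)^3
  λ = 3: largest Jordan block has size 1, contributing (x − 3)

So m_A(x) = (x - 3)*(x + 3)^3 = x^4 + 6*x^3 - 54*x - 81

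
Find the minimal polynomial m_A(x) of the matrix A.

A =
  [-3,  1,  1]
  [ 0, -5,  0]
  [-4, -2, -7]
x^2 + 10*x + 25

The characteristic polynomial is χ_A(x) = (x + 5)^3, so the eigenvalues are known. The minimal polynomial is
  m_A(x) = Π_λ (x − λ)^{k_λ}
where k_λ is the size of the *largest* Jordan block for λ (equivalently, the smallest k with (A − λI)^k v = 0 for every generalised eigenvector v of λ).

  λ = -5: largest Jordan block has size 2, contributing (x + 5)^2

So m_A(x) = (x + 5)^2 = x^2 + 10*x + 25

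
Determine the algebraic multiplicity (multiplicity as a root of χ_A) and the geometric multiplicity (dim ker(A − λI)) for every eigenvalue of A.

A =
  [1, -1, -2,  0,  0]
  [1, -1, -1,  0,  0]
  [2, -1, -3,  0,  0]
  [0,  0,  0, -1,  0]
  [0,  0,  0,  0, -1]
λ = -1: alg = 5, geom = 3

Step 1 — factor the characteristic polynomial to read off the algebraic multiplicities:
  χ_A(x) = (x + 1)^5

Step 2 — compute geometric multiplicities via the rank-nullity identity g(λ) = n − rank(A − λI):
  rank(A − (-1)·I) = 2, so dim ker(A − (-1)·I) = n − 2 = 3

Summary:
  λ = -1: algebraic multiplicity = 5, geometric multiplicity = 3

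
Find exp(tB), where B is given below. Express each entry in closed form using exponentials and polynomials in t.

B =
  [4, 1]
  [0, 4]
e^{tB} =
  [exp(4*t), t*exp(4*t)]
  [0, exp(4*t)]

Strategy: write B = P · J · P⁻¹ where J is a Jordan canonical form, so e^{tB} = P · e^{tJ} · P⁻¹, and e^{tJ} can be computed block-by-block.

B has Jordan form
J =
  [4, 1]
  [0, 4]
(up to reordering of blocks).

Per-block formulas:
  For a 2×2 Jordan block J_2(4): exp(t · J_2(4)) = e^(4t)·(I + t·N), where N is the 2×2 nilpotent shift.

After assembling e^{tJ} and conjugating by P, we get:

e^{tB} =
  [exp(4*t), t*exp(4*t)]
  [0, exp(4*t)]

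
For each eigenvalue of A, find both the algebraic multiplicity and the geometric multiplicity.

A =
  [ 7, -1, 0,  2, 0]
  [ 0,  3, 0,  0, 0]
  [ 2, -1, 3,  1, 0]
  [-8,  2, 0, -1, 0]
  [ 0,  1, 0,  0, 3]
λ = 3: alg = 5, geom = 3

Step 1 — factor the characteristic polynomial to read off the algebraic multiplicities:
  χ_A(x) = (x - 3)^5

Step 2 — compute geometric multiplicities via the rank-nullity identity g(λ) = n − rank(A − λI):
  rank(A − (3)·I) = 2, so dim ker(A − (3)·I) = n − 2 = 3

Summary:
  λ = 3: algebraic multiplicity = 5, geometric multiplicity = 3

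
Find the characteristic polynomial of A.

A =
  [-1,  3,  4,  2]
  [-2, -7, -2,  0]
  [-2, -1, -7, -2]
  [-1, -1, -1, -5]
x^4 + 20*x^3 + 150*x^2 + 500*x + 625

Expanding det(x·I − A) (e.g. by cofactor expansion or by noting that A is similar to its Jordan form J, which has the same characteristic polynomial as A) gives
  χ_A(x) = x^4 + 20*x^3 + 150*x^2 + 500*x + 625
which factors as (x + 5)^4. The eigenvalues (with algebraic multiplicities) are λ = -5 with multiplicity 4.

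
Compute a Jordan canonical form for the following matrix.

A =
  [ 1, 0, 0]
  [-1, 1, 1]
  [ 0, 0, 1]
J_2(1) ⊕ J_1(1)

The characteristic polynomial is
  det(x·I − A) = x^3 - 3*x^2 + 3*x - 1 = (x - 1)^3

Eigenvalues and multiplicities (the geometric multiplicity of λ is n − rank(A − λI), which equals the number of Jordan blocks for λ):
  λ = 1: algebraic multiplicity = 3, geometric multiplicity = 2

Determining the block sizes for each eigenvalue:
  λ = 1: 2 blocks summing to 3 forces exactly one block of size 2 and the rest size 1 → block sizes [2, 1]

Assembling the blocks gives a Jordan form
J =
  [1, 1, 0]
  [0, 1, 0]
  [0, 0, 1]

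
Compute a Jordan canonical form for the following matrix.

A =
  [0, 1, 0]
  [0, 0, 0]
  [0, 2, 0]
J_2(0) ⊕ J_1(0)

The characteristic polynomial is
  det(x·I − A) = x^3

Eigenvalues and multiplicities (the geometric multiplicity of λ is n − rank(A − λI), which equals the number of Jordan blocks for λ):
  λ = 0: algebraic multiplicity = 3, geometric multiplicity = 2

Determining the block sizes for each eigenvalue:
  λ = 0: 2 blocks summing to 3 forces exactly one block of size 2 and the rest size 1 → block sizes [2, 1]

Assembling the blocks gives a Jordan form
J =
  [0, 1, 0]
  [0, 0, 0]
  [0, 0, 0]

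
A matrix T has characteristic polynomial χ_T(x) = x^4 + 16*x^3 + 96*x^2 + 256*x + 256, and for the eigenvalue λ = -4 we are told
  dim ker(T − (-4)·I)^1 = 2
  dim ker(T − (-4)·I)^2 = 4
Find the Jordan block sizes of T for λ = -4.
Block sizes for λ = -4: [2, 2]

From the dimensions of kernels of powers, the number of Jordan blocks of size at least j is d_j − d_{j−1} where d_j = dim ker(N^j) (with d_0 = 0). Computing the differences gives [2, 2].
The number of blocks of size exactly k is (#blocks of size ≥ k) − (#blocks of size ≥ k + 1), so the partition is: 2 block(s) of size 2.
In nonincreasing order the block sizes are [2, 2].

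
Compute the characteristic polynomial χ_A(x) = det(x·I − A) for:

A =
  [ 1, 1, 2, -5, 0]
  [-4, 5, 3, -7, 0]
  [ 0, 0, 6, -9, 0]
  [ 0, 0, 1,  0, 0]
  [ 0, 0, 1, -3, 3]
x^5 - 15*x^4 + 90*x^3 - 270*x^2 + 405*x - 243

Expanding det(x·I − A) (e.g. by cofactor expansion or by noting that A is similar to its Jordan form J, which has the same characteristic polynomial as A) gives
  χ_A(x) = x^5 - 15*x^4 + 90*x^3 - 270*x^2 + 405*x - 243
which factors as (x - 3)^5. The eigenvalues (with algebraic multiplicities) are λ = 3 with multiplicity 5.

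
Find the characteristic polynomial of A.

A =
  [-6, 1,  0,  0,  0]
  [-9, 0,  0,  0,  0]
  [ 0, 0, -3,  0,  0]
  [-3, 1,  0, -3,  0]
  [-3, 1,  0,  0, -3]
x^5 + 15*x^4 + 90*x^3 + 270*x^2 + 405*x + 243

Expanding det(x·I − A) (e.g. by cofactor expansion or by noting that A is similar to its Jordan form J, which has the same characteristic polynomial as A) gives
  χ_A(x) = x^5 + 15*x^4 + 90*x^3 + 270*x^2 + 405*x + 243
which factors as (x + 3)^5. The eigenvalues (with algebraic multiplicities) are λ = -3 with multiplicity 5.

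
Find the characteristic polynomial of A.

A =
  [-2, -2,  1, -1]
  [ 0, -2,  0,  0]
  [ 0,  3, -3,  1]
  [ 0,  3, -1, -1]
x^4 + 8*x^3 + 24*x^2 + 32*x + 16

Expanding det(x·I − A) (e.g. by cofactor expansion or by noting that A is similar to its Jordan form J, which has the same characteristic polynomial as A) gives
  χ_A(x) = x^4 + 8*x^3 + 24*x^2 + 32*x + 16
which factors as (x + 2)^4. The eigenvalues (with algebraic multiplicities) are λ = -2 with multiplicity 4.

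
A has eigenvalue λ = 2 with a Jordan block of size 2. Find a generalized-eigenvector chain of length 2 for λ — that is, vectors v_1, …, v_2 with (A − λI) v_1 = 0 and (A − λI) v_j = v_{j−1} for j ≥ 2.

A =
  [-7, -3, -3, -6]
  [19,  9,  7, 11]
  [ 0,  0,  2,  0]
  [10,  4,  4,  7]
A Jordan chain for λ = 2 of length 2:
v_1 = (-3, 5, 0, 2)ᵀ
v_2 = (1, -2, 0, 0)ᵀ

Let N = A − (2)·I. We want v_2 with N^2 v_2 = 0 but N^1 v_2 ≠ 0; then v_{j-1} := N · v_j for j = 2, …, 2.

Pick v_2 = (1, -2, 0, 0)ᵀ.
Then v_1 = N · v_2 = (-3, 5, 0, 2)ᵀ.

Sanity check: (A − (2)·I) v_1 = (0, 0, 0, 0)ᵀ = 0. ✓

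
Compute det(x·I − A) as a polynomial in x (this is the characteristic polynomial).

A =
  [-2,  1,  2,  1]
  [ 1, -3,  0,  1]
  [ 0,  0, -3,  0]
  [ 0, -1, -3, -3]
x^4 + 11*x^3 + 45*x^2 + 81*x + 54

Expanding det(x·I − A) (e.g. by cofactor expansion or by noting that A is similar to its Jordan form J, which has the same characteristic polynomial as A) gives
  χ_A(x) = x^4 + 11*x^3 + 45*x^2 + 81*x + 54
which factors as (x + 2)*(x + 3)^3. The eigenvalues (with algebraic multiplicities) are λ = -3 with multiplicity 3, λ = -2 with multiplicity 1.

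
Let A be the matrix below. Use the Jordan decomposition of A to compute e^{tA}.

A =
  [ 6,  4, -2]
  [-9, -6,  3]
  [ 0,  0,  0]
e^{tA} =
  [6*t + 1, 4*t, -2*t]
  [-9*t, 1 - 6*t, 3*t]
  [0, 0, 1]

Strategy: write A = P · J · P⁻¹ where J is a Jordan canonical form, so e^{tA} = P · e^{tJ} · P⁻¹, and e^{tJ} can be computed block-by-block.

A has Jordan form
J =
  [0, 1, 0]
  [0, 0, 0]
  [0, 0, 0]
(up to reordering of blocks).

Per-block formulas:
  For a 1×1 block at λ = 0: exp(t · [0]) = [e^(0t)].
  For a 2×2 Jordan block J_2(0): exp(t · J_2(0)) = e^(0t)·(I + t·N), where N is the 2×2 nilpotent shift.

After assembling e^{tJ} and conjugating by P, we get:

e^{tA} =
  [6*t + 1, 4*t, -2*t]
  [-9*t, 1 - 6*t, 3*t]
  [0, 0, 1]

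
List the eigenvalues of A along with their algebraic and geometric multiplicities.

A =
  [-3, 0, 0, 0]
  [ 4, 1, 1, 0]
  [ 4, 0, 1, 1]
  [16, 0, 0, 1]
λ = -3: alg = 1, geom = 1; λ = 1: alg = 3, geom = 1

Step 1 — factor the characteristic polynomial to read off the algebraic multiplicities:
  χ_A(x) = (x - 1)^3*(x + 3)

Step 2 — compute geometric multiplicities via the rank-nullity identity g(λ) = n − rank(A − λI):
  rank(A − (-3)·I) = 3, so dim ker(A − (-3)·I) = n − 3 = 1
  rank(A − (1)·I) = 3, so dim ker(A − (1)·I) = n − 3 = 1

Summary:
  λ = -3: algebraic multiplicity = 1, geometric multiplicity = 1
  λ = 1: algebraic multiplicity = 3, geometric multiplicity = 1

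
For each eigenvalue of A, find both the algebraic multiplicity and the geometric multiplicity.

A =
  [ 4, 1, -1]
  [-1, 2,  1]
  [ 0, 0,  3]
λ = 3: alg = 3, geom = 2

Step 1 — factor the characteristic polynomial to read off the algebraic multiplicities:
  χ_A(x) = (x - 3)^3

Step 2 — compute geometric multiplicities via the rank-nullity identity g(λ) = n − rank(A − λI):
  rank(A − (3)·I) = 1, so dim ker(A − (3)·I) = n − 1 = 2

Summary:
  λ = 3: algebraic multiplicity = 3, geometric multiplicity = 2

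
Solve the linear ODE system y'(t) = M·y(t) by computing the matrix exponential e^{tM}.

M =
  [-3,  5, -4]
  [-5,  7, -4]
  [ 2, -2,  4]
e^{tM} =
  [-t*exp(2*t) - 2*exp(4*t) + 3*exp(2*t), t*exp(2*t) + 2*exp(4*t) - 2*exp(2*t), -2*exp(4*t) + 2*exp(2*t)]
  [-t*exp(2*t) - 2*exp(4*t) + 2*exp(2*t), t*exp(2*t) + 2*exp(4*t) - exp(2*t), -2*exp(4*t) + 2*exp(2*t)]
  [exp(4*t) - exp(2*t), -exp(4*t) + exp(2*t), exp(4*t)]

Strategy: write M = P · J · P⁻¹ where J is a Jordan canonical form, so e^{tM} = P · e^{tJ} · P⁻¹, and e^{tJ} can be computed block-by-block.

M has Jordan form
J =
  [2, 1, 0]
  [0, 2, 0]
  [0, 0, 4]
(up to reordering of blocks).

Per-block formulas:
  For a 2×2 Jordan block J_2(2): exp(t · J_2(2)) = e^(2t)·(I + t·N), where N is the 2×2 nilpotent shift.
  For a 1×1 block at λ = 4: exp(t · [4]) = [e^(4t)].

After assembling e^{tJ} and conjugating by P, we get:

e^{tM} =
  [-t*exp(2*t) - 2*exp(4*t) + 3*exp(2*t), t*exp(2*t) + 2*exp(4*t) - 2*exp(2*t), -2*exp(4*t) + 2*exp(2*t)]
  [-t*exp(2*t) - 2*exp(4*t) + 2*exp(2*t), t*exp(2*t) + 2*exp(4*t) - exp(2*t), -2*exp(4*t) + 2*exp(2*t)]
  [exp(4*t) - exp(2*t), -exp(4*t) + exp(2*t), exp(4*t)]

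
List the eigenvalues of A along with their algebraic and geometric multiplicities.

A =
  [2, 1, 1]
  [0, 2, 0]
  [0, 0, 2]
λ = 2: alg = 3, geom = 2

Step 1 — factor the characteristic polynomial to read off the algebraic multiplicities:
  χ_A(x) = (x - 2)^3

Step 2 — compute geometric multiplicities via the rank-nullity identity g(λ) = n − rank(A − λI):
  rank(A − (2)·I) = 1, so dim ker(A − (2)·I) = n − 1 = 2

Summary:
  λ = 2: algebraic multiplicity = 3, geometric multiplicity = 2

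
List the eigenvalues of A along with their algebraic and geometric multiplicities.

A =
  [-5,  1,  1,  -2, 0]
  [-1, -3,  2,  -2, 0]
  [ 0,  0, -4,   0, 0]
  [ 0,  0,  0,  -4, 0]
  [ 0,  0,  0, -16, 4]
λ = -4: alg = 4, geom = 2; λ = 4: alg = 1, geom = 1

Step 1 — factor the characteristic polynomial to read off the algebraic multiplicities:
  χ_A(x) = (x - 4)*(x + 4)^4

Step 2 — compute geometric multiplicities via the rank-nullity identity g(λ) = n − rank(A − λI):
  rank(A − (-4)·I) = 3, so dim ker(A − (-4)·I) = n − 3 = 2
  rank(A − (4)·I) = 4, so dim ker(A − (4)·I) = n − 4 = 1

Summary:
  λ = -4: algebraic multiplicity = 4, geometric multiplicity = 2
  λ = 4: algebraic multiplicity = 1, geometric multiplicity = 1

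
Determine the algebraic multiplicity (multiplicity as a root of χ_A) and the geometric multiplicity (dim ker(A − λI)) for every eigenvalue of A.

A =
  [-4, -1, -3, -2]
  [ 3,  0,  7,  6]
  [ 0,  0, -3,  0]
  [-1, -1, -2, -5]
λ = -3: alg = 4, geom = 2

Step 1 — factor the characteristic polynomial to read off the algebraic multiplicities:
  χ_A(x) = (x + 3)^4

Step 2 — compute geometric multiplicities via the rank-nullity identity g(λ) = n − rank(A − λI):
  rank(A − (-3)·I) = 2, so dim ker(A − (-3)·I) = n − 2 = 2

Summary:
  λ = -3: algebraic multiplicity = 4, geometric multiplicity = 2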